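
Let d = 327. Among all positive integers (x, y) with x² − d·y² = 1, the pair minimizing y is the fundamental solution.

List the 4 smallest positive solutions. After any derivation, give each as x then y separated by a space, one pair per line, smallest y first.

√327 → a₀=18, period (12,36); ℓ=2 even so k=1
a_0=18:  p_0=18·1+0=18,  q_0=18·0+1=1
a_1=12:  p_1=12·18+1=217,  q_1=12·1+0=12
→ (217, 12).  Check: 217²=47089, 327·12²=47088, difference 1.
(217+12√327)^2 = 94177 + 5208√327
(217+12√327)^3 = 40872601 + 2260260√327
(217+12√327)^4 = 17738614657 + 980947632√327

217 12
94177 5208
40872601 2260260
17738614657 980947632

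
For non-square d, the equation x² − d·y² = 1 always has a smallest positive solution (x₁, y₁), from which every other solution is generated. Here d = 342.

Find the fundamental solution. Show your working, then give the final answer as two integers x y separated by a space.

37 2

√342 = [18; 2,36, …], period ℓ=2 (even) → k=1
k=0  a_k=18  p_k/q_k = 18/1
k=1  a_k=2  p_k/q_k = 37/2
→ (37, 2).  Check: 37²=1369, 342·2²=1368, difference 1.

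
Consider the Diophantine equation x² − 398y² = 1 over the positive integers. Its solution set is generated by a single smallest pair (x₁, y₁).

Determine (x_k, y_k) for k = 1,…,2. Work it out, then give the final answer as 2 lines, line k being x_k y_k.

399 20
318401 15960

√398 = [19; 1,18,1,38, …], period ℓ=4 (even) → k=3
step 0: (19, 1)  from 19·(1,0) + (0,1)
step 1: (20, 1)  from 1·(19,1) + (1,0)
step 2: (379, 19)  from 18·(20,1) + (19,1)
step 3: (399, 20)  from 1·(379,19) + (20,1)
(x₁, y₁) = (399, 20);  399² − 398·20² = 1 ✓
k=2:  x_2 = 399·399+398·20·20 = 318401,  y_2 = 399·20+20·399 = 15960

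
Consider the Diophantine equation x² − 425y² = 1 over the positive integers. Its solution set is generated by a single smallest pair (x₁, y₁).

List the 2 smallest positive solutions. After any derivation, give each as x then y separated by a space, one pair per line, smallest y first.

√425 → a₀=20, period (1,1,1,1,1,1,40); ℓ=7 odd so k=13
i=0: a=20 ⇒ p=20, q=1
i=1: a=1 ⇒ p=21, q=1
i=2: a=1 ⇒ p=41, q=2
i=3: a=1 ⇒ p=62, q=3
…
i=5: a=1 ⇒ p=165, q=8
i=6: a=1 ⇒ p=268, q=13
…
i=8: a=1 ⇒ p=11153, q=541
…
i=11: a=1 ⇒ p=55229, q=2679
i=12: a=1 ⇒ p=88420, q=4289
i=13: a=1 ⇒ p=143649, q=6968
(x₁, y₁) = (143649, 6968);  143649² − 425·6968² = 1 ✓
(143649+6968√425)^2 = 41270070401 + 2001892464√425

143649 6968
41270070401 2001892464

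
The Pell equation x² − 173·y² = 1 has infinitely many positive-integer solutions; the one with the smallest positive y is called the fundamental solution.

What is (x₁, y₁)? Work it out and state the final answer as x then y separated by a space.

2499849 190060

√173 = [13; 6,1,1,6,26, …], period ℓ=5 (odd) → k=9
a_0=13:  p_0=13·1+0=13,  q_0=13·0+1=1
a_1=6:  p_1=6·13+1=79,  q_1=6·1+0=6
…
a_5=26:  p_5=26·1118+171=29239,  q_5=26·85+13=2223
…
a_7=1:  p_7=1·176552+29239=205791,  q_7=1·13423+2223=15646
a_8=1:  p_8=1·205791+176552=382343,  q_8=1·15646+13423=29069
a_9=6:  p_9=6·382343+205791=2499849,  q_9=6·29069+15646=190060
→ (2499849, 190060).  Check: 2499849²=6249245022801, 173·190060²=6249245022800, difference 1.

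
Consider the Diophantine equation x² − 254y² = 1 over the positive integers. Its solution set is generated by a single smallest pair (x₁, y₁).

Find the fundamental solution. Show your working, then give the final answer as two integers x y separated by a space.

d=254: √d = [15; 1,14,1,30] (ℓ=4, even), read p_3/q_3
step 0: (15, 1)  from 15·(1,0) + (0,1)
step 1: (16, 1)  from 1·(15,1) + (1,0)
step 2: (239, 15)  from 14·(16,1) + (15,1)
step 3: (255, 16)  from 1·(239,15) + (16,1)
→ (255, 16).  Check: 255²=65025, 254·16²=65024, difference 1.

255 16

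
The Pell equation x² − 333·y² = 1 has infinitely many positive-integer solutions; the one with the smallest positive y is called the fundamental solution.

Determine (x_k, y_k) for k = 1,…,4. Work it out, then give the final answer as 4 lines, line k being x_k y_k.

73 4
10657 584
1555849 85260
227143297 12447376

√333 = [18; 4,36, …], period ℓ=2 (even) → k=1
k=0  a_k=18  p_k/q_k = 18/1
k=1  a_k=4  p_k/q_k = 73/4
(x₁, y₁) = (73, 4);  73² − 333·4² = 1 ✓
(x_2, y_2) = (73·73 + 333·4·4, 73·4 + 4·73) = (10657, 584)
(x_3, y_3) = (73·10657 + 333·4·584, 73·584 + 4·10657) = (1555849, 85260)
(x_4, y_4) = (73·1555849 + 333·4·85260, 73·85260 + 4·1555849) = (227143297, 12447376)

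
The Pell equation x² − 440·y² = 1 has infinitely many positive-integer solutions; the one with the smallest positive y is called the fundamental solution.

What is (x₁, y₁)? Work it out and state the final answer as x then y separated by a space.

21 1

d=440: √d = [20; 1,40] (ℓ=2, even), read p_1/q_1
a_0=20:  p_0=20·1+0=20,  q_0=20·0+1=1
a_1=1:  p_1=1·20+1=21,  q_1=1·1+0=1
→ (21, 1).  Check: 21²=441, 440·1²=440, difference 1.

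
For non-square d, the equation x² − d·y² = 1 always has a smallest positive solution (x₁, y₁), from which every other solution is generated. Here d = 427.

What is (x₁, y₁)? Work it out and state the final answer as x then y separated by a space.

√427 → a₀=20, period (1,1,1,40); ℓ=4 even so k=3
a_0=20:  p_0=20·1+0=20,  q_0=20·0+1=1
a_1=1:  p_1=1·20+1=21,  q_1=1·1+0=1
a_2=1:  p_2=1·21+20=41,  q_2=1·1+1=2
a_3=1:  p_3=1·41+21=62,  q_3=1·2+1=3
→ (62, 3).  Check: 62²=3844, 427·3²=3843, difference 1.

62 3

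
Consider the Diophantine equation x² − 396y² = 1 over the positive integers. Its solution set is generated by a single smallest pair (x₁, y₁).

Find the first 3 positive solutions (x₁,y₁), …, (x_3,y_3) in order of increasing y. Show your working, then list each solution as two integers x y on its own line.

199 10
79201 3980
31521799 1584030

d=396: √d = [19; 1,8,1,38] (ℓ=4, even), read p_3/q_3
step 0: (19, 1)  from 19·(1,0) + (0,1)
step 1: (20, 1)  from 1·(19,1) + (1,0)
step 2: (179, 9)  from 8·(20,1) + (19,1)
step 3: (199, 10)  from 1·(179,9) + (20,1)
→ (199, 10).  Check: 199²=39601, 396·10²=39600, difference 1.
k=2:  x_2 = 199·199+396·10·10 = 79201,  y_2 = 199·10+10·199 = 3980
k=3:  x_3 = 199·79201+396·10·3980 = 31521799,  y_3 = 199·3980+10·79201 = 1584030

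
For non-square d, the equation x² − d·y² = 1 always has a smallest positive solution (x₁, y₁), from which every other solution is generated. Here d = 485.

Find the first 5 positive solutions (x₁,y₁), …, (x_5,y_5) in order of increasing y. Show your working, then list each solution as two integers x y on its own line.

969 44
1877921 85272
3639409929 165257092
7053174564481 320268159024
13669048666554249 620679526931420

√485 → a₀=22, period (44); ℓ=1 odd so k=1
step 0: (22, 1)  from 22·(1,0) + (0,1)
step 1: (969, 44)  from 44·(22,1) + (1,0)
(x₁, y₁) = (969, 44);  969² − 485·44² = 1 ✓
(x_2, y_2) = (969·969 + 485·44·44, 969·44 + 44·969) = (1877921, 85272)
(x_3, y_3) = (969·1877921 + 485·44·85272, 969·85272 + 44·1877921) = (3639409929, 165257092)
(x_4, y_4) = (969·3639409929 + 485·44·165257092, 969·165257092 + 44·3639409929) = (7053174564481, 320268159024)
(x_5, y_5) = (969·7053174564481 + 485·44·320268159024, 969·320268159024 + 44·7053174564481) = (13669048666554249, 620679526931420)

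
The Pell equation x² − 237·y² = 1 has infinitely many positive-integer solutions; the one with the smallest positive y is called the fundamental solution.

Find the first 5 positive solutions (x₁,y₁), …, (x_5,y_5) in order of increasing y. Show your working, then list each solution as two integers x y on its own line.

√237 → a₀=15, period (2,1,1,7,10,7,1,1,2,30); ℓ=10 even so k=9
k=0  a_k=15  p_k/q_k = 15/1
k=1  a_k=2  p_k/q_k = 31/2
…
k=3  a_k=1  p_k/q_k = 77/5
k=4  a_k=7  p_k/q_k = 585/38
…
k=8  a_k=1  p_k/q_k = 90075/5851
k=9  a_k=2  p_k/q_k = 228151/14820
fundamental: x₁=228151, y₁=14820  (since 52052878801 − 237·219632400 = 1)
n=2: (228151,14820)∘(228151,14820) = (228151·228151+237·14820·14820, 228151·14820+14820·228151) = (104105757601,6762395640)
n=3: (104105757601,6762395640)∘(228151,14820) = (228151·104105757601+237·14820·6762395640, 228151·6762395640+14820·104105757601) = (47503665404623351,3085694655308460)
n=4: (47503665404623351,3085694655308460)∘(228151,14820) = (228151·47503665404623351+237·14820·3085694655308460, 228151·3085694655308460+14820·47503665404623351) = (21676017531356338550401,1408008642599798519280)
n=5: (21676017531356338550401,1408008642599798519280)∘(228151,14820) = (228151·21676017531356338550401+237·14820·1408008642599798519280, 228151·1408008642599798519280+14820·21676017531356338550401) = (9890810151545456327820453751,642477159632487569289194100)

228151 14820
104105757601 6762395640
47503665404623351 3085694655308460
21676017531356338550401 1408008642599798519280
9890810151545456327820453751 642477159632487569289194100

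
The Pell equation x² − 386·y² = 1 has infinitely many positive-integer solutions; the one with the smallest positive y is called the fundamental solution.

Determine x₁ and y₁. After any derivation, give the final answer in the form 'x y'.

111555 5678

[19; 1,1,1,4,1,18,1,4,1,1,1,38] for √386; ℓ=12 ⇒ convergent index 11
a_0=19:  p_0=19·1+0=19,  q_0=19·0+1=1
a_1=1:  p_1=1·19+1=20,  q_1=1·1+0=1
…
a_8=4:  p_8=4·6621+6287=32771,  q_8=4·337+320=1668
a_9=1:  p_9=1·32771+6621=39392,  q_9=1·1668+337=2005
a_10=1:  p_10=1·39392+32771=72163,  q_10=1·2005+1668=3673
a_11=1:  p_11=1·72163+39392=111555,  q_11=1·3673+2005=5678
(x₁, y₁) = (111555, 5678);  111555² − 386·5678² = 1 ✓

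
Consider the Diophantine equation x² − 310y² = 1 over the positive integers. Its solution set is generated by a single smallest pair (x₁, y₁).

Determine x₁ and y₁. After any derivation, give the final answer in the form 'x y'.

d=310: √d = [17; 1,1,1,1,5,…,1,1,34] (ℓ=16, even), read p_15/q_15
a_0=17:  p_0=17·1+0=17,  q_0=17·0+1=1
a_1=1:  p_1=1·17+1=18,  q_1=1·1+0=1
…
a_3=1:  p_3=1·35+18=53,  q_3=1·2+1=3
…
a_6=3:  p_6=3·493+88=1567,  q_6=3·28+5=89
a_7=1:  p_7=1·1567+493=2060,  q_7=1·89+28=117
…
a_11=5:  p_11=5·28928+7747=152387,  q_11=5·1643+440=8655
…
a_13=1:  p_13=1·181315+152387=333702,  q_13=1·10298+8655=18953
a_14=1:  p_14=1·333702+181315=515017,  q_14=1·18953+10298=29251
a_15=1:  p_15=1·515017+333702=848719,  q_15=1·29251+18953=48204
(x₁, y₁) = (848719, 48204);  848719² − 310·48204² = 1 ✓

848719 48204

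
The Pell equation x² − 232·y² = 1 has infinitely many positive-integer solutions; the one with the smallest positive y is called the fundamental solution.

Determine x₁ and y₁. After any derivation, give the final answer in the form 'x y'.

19603 1287

[15; 4,3,7,3,4,30] for √232; ℓ=6 ⇒ convergent index 5
k=0  a_k=15  p_k/q_k = 15/1
…
k=4  a_k=3  p_k/q_k = 4539/298
k=5  a_k=4  p_k/q_k = 19603/1287
(x₁, y₁) = (19603, 1287);  19603² − 232·1287² = 1 ✓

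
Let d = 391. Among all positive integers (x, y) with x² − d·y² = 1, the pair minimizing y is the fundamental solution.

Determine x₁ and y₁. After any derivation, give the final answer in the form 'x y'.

√391 → a₀=19, period (1,3,2,2,1,…,3,1,38); ℓ=16 even so k=15
step 0: (19, 1)  from 19·(1,0) + (0,1)
step 1: (20, 1)  from 1·(19,1) + (1,0)
step 2: (79, 4)  from 3·(20,1) + (19,1)
step 3: (178, 9)  from 2·(79,4) + (20,1)
step 4: (435, 22)  from 2·(178,9) + (79,4)
step 5: (613, 31)  from 1·(435,22) + (178,9)
step 6: (1048, 53)  from 1·(613,31) + (435,22)
step 7: (2709, 137)  from 2·(1048,53) + (613,31)
…
step 9: (107747, 5449)  from 2·(52519,2656) + (2709,137)
step 10: (160266, 8105)  from 1·(107747,5449) + (52519,2656)
step 11: (268013, 13554)  from 1·(160266,8105) + (107747,5449)
step 12: (696292, 35213)  from 2·(268013,13554) + (160266,8105)
…
step 14: (5678083, 287153)  from 3·(1660597,83980) + (696292,35213)
step 15: (7338680, 371133)  from 1·(5678083,287153) + (1660597,83980)
(x₁, y₁) = (7338680, 371133);  7338680² − 391·371133² = 1 ✓

7338680 371133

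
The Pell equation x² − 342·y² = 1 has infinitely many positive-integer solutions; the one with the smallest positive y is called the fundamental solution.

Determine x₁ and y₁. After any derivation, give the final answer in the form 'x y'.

d=342: √d = [18; 2,36] (ℓ=2, even), read p_1/q_1
k=0  a_k=18  p_k/q_k = 18/1
k=1  a_k=2  p_k/q_k = 37/2
fundamental: x₁=37, y₁=2  (since 1369 − 342·4 = 1)

37 2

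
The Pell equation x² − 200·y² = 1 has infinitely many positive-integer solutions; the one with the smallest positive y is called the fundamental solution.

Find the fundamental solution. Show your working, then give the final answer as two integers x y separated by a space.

99 7

d=200: √d = [14; 7,28] (ℓ=2, even), read p_1/q_1
step 0: (14, 1)  from 14·(1,0) + (0,1)
step 1: (99, 7)  from 7·(14,1) + (1,0)
→ (99, 7).  Check: 99²=9801, 200·7²=9800, difference 1.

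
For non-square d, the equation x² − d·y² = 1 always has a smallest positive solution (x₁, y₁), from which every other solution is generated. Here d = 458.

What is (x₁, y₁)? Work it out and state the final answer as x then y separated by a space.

√458 → a₀=21, period (2,2,42); ℓ=3 odd so k=5
a_0=21:  p_0=21·1+0=21,  q_0=21·0+1=1
a_1=2:  p_1=2·21+1=43,  q_1=2·1+0=2
a_2=2:  p_2=2·43+21=107,  q_2=2·2+1=5
a_3=42:  p_3=42·107+43=4537,  q_3=42·5+2=212
a_4=2:  p_4=2·4537+107=9181,  q_4=2·212+5=429
a_5=2:  p_5=2·9181+4537=22899,  q_5=2·429+212=1070
(x₁, y₁) = (22899, 1070);  22899² − 458·1070² = 1 ✓

22899 1070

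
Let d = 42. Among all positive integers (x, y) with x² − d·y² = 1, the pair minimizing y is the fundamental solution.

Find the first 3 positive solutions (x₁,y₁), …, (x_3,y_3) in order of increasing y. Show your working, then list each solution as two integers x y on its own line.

√42 → a₀=6, period (2,12); ℓ=2 even so k=1
i=0: a=6 ⇒ p=6, q=1
i=1: a=2 ⇒ p=13, q=2
(x₁, y₁) = (13, 2);  13² − 42·2² = 1 ✓
(13+2√42)^2 = 337 + 52√42
(13+2√42)^3 = 8749 + 1350√42

13 2
337 52
8749 1350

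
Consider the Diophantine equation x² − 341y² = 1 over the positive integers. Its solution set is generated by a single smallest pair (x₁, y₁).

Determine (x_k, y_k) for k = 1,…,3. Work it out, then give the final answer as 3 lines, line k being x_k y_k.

[18; 2,6,1,8,2,…,6,2,36] for √341; ℓ=14 ⇒ convergent index 13
k=0  a_k=18  p_k/q_k = 18/1
k=1  a_k=2  p_k/q_k = 37/2
k=2  a_k=6  p_k/q_k = 240/13
…
k=4  a_k=8  p_k/q_k = 2456/133
k=5  a_k=2  p_k/q_k = 5189/281
k=6  a_k=1  p_k/q_k = 7645/414
k=7  a_k=2  p_k/q_k = 20479/1109
…
k=9  a_k=2  p_k/q_k = 76727/4155
…
k=11  a_k=1  p_k/q_k = 718667/38918
k=12  a_k=6  p_k/q_k = 4953942/268271
k=13  a_k=2  p_k/q_k = 10626551/575460
→ (10626551, 575460).  Check: 10626551²=112923586155601, 341·575460²=112923586155600, difference 1.
(10626551+575460√341)^2 = 225847172311201 + 12230310076920√341
(10626551+575460√341)^3 = 4799952989541519968951 + 259932027556408030380√341

10626551 575460
225847172311201 12230310076920
4799952989541519968951 259932027556408030380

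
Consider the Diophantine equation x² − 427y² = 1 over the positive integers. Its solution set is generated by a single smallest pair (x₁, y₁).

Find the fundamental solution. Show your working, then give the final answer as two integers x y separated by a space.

62 3

√427 = [20; 1,1,1,40, …], period ℓ=4 (even) → k=3
a_0=20:  p_0=20·1+0=20,  q_0=20·0+1=1
…
a_2=1:  p_2=1·21+20=41,  q_2=1·1+1=2
a_3=1:  p_3=1·41+21=62,  q_3=1·2+1=3
fundamental: x₁=62, y₁=3  (since 3844 − 427·9 = 1)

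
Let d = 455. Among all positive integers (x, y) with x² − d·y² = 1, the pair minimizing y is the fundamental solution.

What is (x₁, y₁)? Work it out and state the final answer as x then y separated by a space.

√455 = [21; 3,42, …], period ℓ=2 (even) → k=1
k=0  a_k=21  p_k/q_k = 21/1
k=1  a_k=3  p_k/q_k = 64/3
(x₁, y₁) = (64, 3);  64² − 455·3² = 1 ✓

64 3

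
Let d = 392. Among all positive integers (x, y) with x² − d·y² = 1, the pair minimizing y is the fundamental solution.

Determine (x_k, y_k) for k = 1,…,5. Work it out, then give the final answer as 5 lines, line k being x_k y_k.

d=392: √d = [19; 1,3,1,38] (ℓ=4, even), read p_3/q_3
a_0=19:  p_0=19·1+0=19,  q_0=19·0+1=1
…
a_2=3:  p_2=3·20+19=79,  q_2=3·1+1=4
a_3=1:  p_3=1·79+20=99,  q_3=1·4+1=5
fundamental: x₁=99, y₁=5  (since 9801 − 392·25 = 1)
k=2:  x_2 = 99·99+392·5·5 = 19601,  y_2 = 99·5+5·99 = 990
k=3:  x_3 = 99·19601+392·5·990 = 3880899,  y_3 = 99·990+5·19601 = 196015
k=4:  x_4 = 99·3880899+392·5·196015 = 768398401,  y_4 = 99·196015+5·3880899 = 38809980
k=5:  x_5 = 99·768398401+392·5·38809980 = 152139002499,  y_5 = 99·38809980+5·768398401 = 7684180025

99 5
19601 990
3880899 196015
768398401 38809980
152139002499 7684180025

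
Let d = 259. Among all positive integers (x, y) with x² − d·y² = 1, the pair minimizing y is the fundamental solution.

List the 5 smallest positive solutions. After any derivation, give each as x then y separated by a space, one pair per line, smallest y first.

847225 52644
1435580401249 89202625800
2432519210895520825 151149389286757356
4121782176900479681520001 256115082676856799248400
6984153809646585277140670173625 433974201841648854097164622644

√259 = [16; 10,1,2,3,4,3,2,1,10,32, …], period ℓ=10 (even) → k=9
i=0: a=16 ⇒ p=16, q=1
i=1: a=10 ⇒ p=161, q=10
i=2: a=1 ⇒ p=177, q=11
i=3: a=2 ⇒ p=515, q=32
i=4: a=3 ⇒ p=1722, q=107
i=5: a=4 ⇒ p=7403, q=460
i=6: a=3 ⇒ p=23931, q=1487
i=7: a=2 ⇒ p=55265, q=3434
i=8: a=1 ⇒ p=79196, q=4921
i=9: a=10 ⇒ p=847225, q=52644
fundamental: x₁=847225, y₁=52644  (since 717790200625 − 259·2771390736 = 1)
k=2:  x_2 = 847225·847225+259·52644·52644 = 1435580401249,  y_2 = 847225·52644+52644·847225 = 89202625800
k=3:  x_3 = 847225·1435580401249+259·52644·89202625800 = 2432519210895520825,  y_3 = 847225·89202625800+52644·1435580401249 = 151149389286757356
k=4:  x_4 = 847225·2432519210895520825+259·52644·151149389286757356 = 4121782176900479681520001,  y_4 = 847225·151149389286757356+52644·2432519210895520825 = 256115082676856799248400
k=5:  x_5 = 847225·4121782176900479681520001+259·52644·256115082676856799248400 = 6984153809646585277140670173625,  y_5 = 847225·256115082676856799248400+52644·4121782176900479681520001 = 433974201841648854097164622644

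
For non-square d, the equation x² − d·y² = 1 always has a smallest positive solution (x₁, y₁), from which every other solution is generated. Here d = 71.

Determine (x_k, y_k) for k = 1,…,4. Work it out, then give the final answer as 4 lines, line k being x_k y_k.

d=71: √d = [8; 2,2,1,7,1,2,2,16] (ℓ=8, even), read p_7/q_7
i=0: a=8 ⇒ p=8, q=1
…
i=3: a=1 ⇒ p=59, q=7
…
i=5: a=1 ⇒ p=514, q=61
i=6: a=2 ⇒ p=1483, q=176
i=7: a=2 ⇒ p=3480, q=413
fundamental: x₁=3480, y₁=413  (since 12110400 − 71·170569 = 1)
(x_2, y_2) = (3480·3480 + 71·413·413, 3480·413 + 413·3480) = (24220799, 2874480)
(x_3, y_3) = (3480·24220799 + 71·413·2874480, 3480·2874480 + 413·24220799) = (168576757560, 20006380387)
(x_4, y_4) = (3480·168576757560 + 71·413·20006380387, 3480·20006380387 + 413·168576757560) = (1173294208396801, 139244404619040)

3480 413
24220799 2874480
168576757560 20006380387
1173294208396801 139244404619040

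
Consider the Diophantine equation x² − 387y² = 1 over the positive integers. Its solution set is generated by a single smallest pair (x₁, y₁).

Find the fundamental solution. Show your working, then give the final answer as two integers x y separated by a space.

d=387: √d = [19; 1,2,19,2,1,38] (ℓ=6, even), read p_5/q_5
k=0  a_k=19  p_k/q_k = 19/1
k=1  a_k=1  p_k/q_k = 20/1
k=2  a_k=2  p_k/q_k = 59/3
k=3  a_k=19  p_k/q_k = 1141/58
k=4  a_k=2  p_k/q_k = 2341/119
k=5  a_k=1  p_k/q_k = 3482/177
fundamental: x₁=3482, y₁=177  (since 12124324 − 387·31329 = 1)

3482 177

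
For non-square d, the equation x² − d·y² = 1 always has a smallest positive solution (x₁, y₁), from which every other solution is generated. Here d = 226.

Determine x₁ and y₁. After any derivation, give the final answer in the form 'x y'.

451 30

√226 = [15; 30, …], period ℓ=1 (odd) → k=1
step 0: (15, 1)  from 15·(1,0) + (0,1)
step 1: (451, 30)  from 30·(15,1) + (1,0)
fundamental: x₁=451, y₁=30  (since 203401 − 226·900 = 1)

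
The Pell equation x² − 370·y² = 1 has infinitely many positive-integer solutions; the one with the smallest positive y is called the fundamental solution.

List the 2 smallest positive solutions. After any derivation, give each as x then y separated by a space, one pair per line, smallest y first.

213859 11118
91471343761 4755368724

[19; 4,4,38] for √370; ℓ=3 ⇒ convergent index 5
i=0: a=19 ⇒ p=19, q=1
i=1: a=4 ⇒ p=77, q=4
i=2: a=4 ⇒ p=327, q=17
i=3: a=38 ⇒ p=12503, q=650
i=4: a=4 ⇒ p=50339, q=2617
i=5: a=4 ⇒ p=213859, q=11118
→ (213859, 11118).  Check: 213859²=45735671881, 370·11118²=45735671880, difference 1.
(x_2, y_2) = (213859·213859 + 370·11118·11118, 213859·11118 + 11118·213859) = (91471343761, 4755368724)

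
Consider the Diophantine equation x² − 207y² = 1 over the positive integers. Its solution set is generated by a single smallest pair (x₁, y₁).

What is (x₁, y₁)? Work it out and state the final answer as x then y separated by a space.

[14; 2,1,1,2,1,1,2,28] for √207; ℓ=8 ⇒ convergent index 7
step 0: (14, 1)  from 14·(1,0) + (0,1)
step 1: (29, 2)  from 2·(14,1) + (1,0)
step 2: (43, 3)  from 1·(29,2) + (14,1)
step 3: (72, 5)  from 1·(43,3) + (29,2)
step 4: (187, 13)  from 2·(72,5) + (43,3)
step 5: (259, 18)  from 1·(187,13) + (72,5)
step 6: (446, 31)  from 1·(259,18) + (187,13)
step 7: (1151, 80)  from 2·(446,31) + (259,18)
fundamental: x₁=1151, y₁=80  (since 1324801 − 207·6400 = 1)

1151 80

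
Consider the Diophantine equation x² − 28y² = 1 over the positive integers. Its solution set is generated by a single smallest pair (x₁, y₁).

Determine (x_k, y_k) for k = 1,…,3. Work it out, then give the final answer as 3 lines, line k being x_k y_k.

[5; 3,2,3,10] for √28; ℓ=4 ⇒ convergent index 3
i=0: a=5 ⇒ p=5, q=1
i=1: a=3 ⇒ p=16, q=3
i=2: a=2 ⇒ p=37, q=7
i=3: a=3 ⇒ p=127, q=24
→ (127, 24).  Check: 127²=16129, 28·24²=16128, difference 1.
k=2:  x_2 = 127·127+28·24·24 = 32257,  y_2 = 127·24+24·127 = 6096
k=3:  x_3 = 127·32257+28·24·6096 = 8193151,  y_3 = 127·6096+24·32257 = 1548360

127 24
32257 6096
8193151 1548360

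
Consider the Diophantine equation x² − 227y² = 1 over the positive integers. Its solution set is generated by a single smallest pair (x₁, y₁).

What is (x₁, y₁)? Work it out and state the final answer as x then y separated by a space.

√227 → a₀=15, period (15,30); ℓ=2 even so k=1
step 0: (15, 1)  from 15·(1,0) + (0,1)
step 1: (226, 15)  from 15·(15,1) + (1,0)
fundamental: x₁=226, y₁=15  (since 51076 − 227·225 = 1)

226 15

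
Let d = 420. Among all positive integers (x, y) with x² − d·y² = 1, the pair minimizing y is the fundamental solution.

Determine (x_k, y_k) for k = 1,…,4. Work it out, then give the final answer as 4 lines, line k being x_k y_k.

41 2
3361 164
275561 13446
22592641 1102408

d=420: √d = [20; 2,40] (ℓ=2, even), read p_1/q_1
k=0  a_k=20  p_k/q_k = 20/1
k=1  a_k=2  p_k/q_k = 41/2
fundamental: x₁=41, y₁=2  (since 1681 − 420·4 = 1)
(41+2√420)^2 = 3361 + 164√420
(41+2√420)^3 = 275561 + 13446√420
(41+2√420)^4 = 22592641 + 1102408√420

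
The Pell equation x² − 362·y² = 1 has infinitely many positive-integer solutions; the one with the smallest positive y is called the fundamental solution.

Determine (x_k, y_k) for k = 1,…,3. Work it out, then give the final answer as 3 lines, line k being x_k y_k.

√362 → a₀=19, period (38); ℓ=1 odd so k=1
step 0: (19, 1)  from 19·(1,0) + (0,1)
step 1: (723, 38)  from 38·(19,1) + (1,0)
fundamental: x₁=723, y₁=38  (since 522729 − 362·1444 = 1)
n=2: (723,38)∘(723,38) = (723·723+362·38·38, 723·38+38·723) = (1045457,54948)
n=3: (1045457,54948)∘(723,38) = (723·1045457+362·38·54948, 723·54948+38·1045457) = (1511730099,79454770)

723 38
1045457 54948
1511730099 79454770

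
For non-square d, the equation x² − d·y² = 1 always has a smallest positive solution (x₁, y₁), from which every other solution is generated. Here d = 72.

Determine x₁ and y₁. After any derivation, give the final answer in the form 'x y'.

17 2

d=72: √d = [8; 2,16] (ℓ=2, even), read p_1/q_1
a_0=8:  p_0=8·1+0=8,  q_0=8·0+1=1
a_1=2:  p_1=2·8+1=17,  q_1=2·1+0=2
fundamental: x₁=17, y₁=2  (since 289 − 72·4 = 1)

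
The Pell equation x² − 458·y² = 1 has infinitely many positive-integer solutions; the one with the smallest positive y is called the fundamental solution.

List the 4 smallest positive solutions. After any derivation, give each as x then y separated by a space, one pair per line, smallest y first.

22899 1070
1048728401 49003860
48029663286099 2244278779210
2199662518128033601 102783479481255720

d=458: √d = [21; 2,2,42] (ℓ=3, odd), read p_5/q_5
k=0  a_k=21  p_k/q_k = 21/1
k=1  a_k=2  p_k/q_k = 43/2
…
k=3  a_k=42  p_k/q_k = 4537/212
k=4  a_k=2  p_k/q_k = 9181/429
k=5  a_k=2  p_k/q_k = 22899/1070
→ (22899, 1070).  Check: 22899²=524364201, 458·1070²=524364200, difference 1.
(x_2, y_2) = (22899·22899 + 458·1070·1070, 22899·1070 + 1070·22899) = (1048728401, 49003860)
(x_3, y_3) = (22899·1048728401 + 458·1070·49003860, 22899·49003860 + 1070·1048728401) = (48029663286099, 2244278779210)
(x_4, y_4) = (22899·48029663286099 + 458·1070·2244278779210, 22899·2244278779210 + 1070·48029663286099) = (2199662518128033601, 102783479481255720)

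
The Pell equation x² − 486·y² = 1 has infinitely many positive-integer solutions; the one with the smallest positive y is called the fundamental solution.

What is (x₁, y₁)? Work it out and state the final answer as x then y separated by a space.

485 22

√486 → a₀=22, period (22,44); ℓ=2 even so k=1
k=0  a_k=22  p_k/q_k = 22/1
k=1  a_k=22  p_k/q_k = 485/22
→ (485, 22).  Check: 485²=235225, 486·22²=235224, difference 1.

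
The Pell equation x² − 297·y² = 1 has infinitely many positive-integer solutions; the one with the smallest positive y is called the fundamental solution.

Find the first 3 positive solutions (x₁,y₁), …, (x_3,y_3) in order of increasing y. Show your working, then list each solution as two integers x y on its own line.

48599 2820
4723725601 274098360
459136680917399 26641812392460

√297 → a₀=17, period (4,3,1,1,2,1,1,3,4,34); ℓ=10 even so k=9
step 0: (17, 1)  from 17·(1,0) + (0,1)
step 1: (69, 4)  from 4·(17,1) + (1,0)
step 2: (224, 13)  from 3·(69,4) + (17,1)
…
step 8: (11357, 659)  from 3·(3171,184) + (1844,107)
step 9: (48599, 2820)  from 4·(11357,659) + (3171,184)
(x₁, y₁) = (48599, 2820);  48599² − 297·2820² = 1 ✓
n=2: (48599,2820)∘(48599,2820) = (48599·48599+297·2820·2820, 48599·2820+2820·48599) = (4723725601,274098360)
n=3: (4723725601,274098360)∘(48599,2820) = (48599·4723725601+297·2820·274098360, 48599·274098360+2820·4723725601) = (459136680917399,26641812392460)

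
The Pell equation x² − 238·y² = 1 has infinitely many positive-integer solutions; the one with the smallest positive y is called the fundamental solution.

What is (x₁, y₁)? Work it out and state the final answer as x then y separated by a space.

√238 → a₀=15, period (2,2,1,14,1,2,2,30); ℓ=8 even so k=7
i=0: a=15 ⇒ p=15, q=1
i=1: a=2 ⇒ p=31, q=2
i=2: a=2 ⇒ p=77, q=5
i=3: a=1 ⇒ p=108, q=7
i=4: a=14 ⇒ p=1589, q=103
i=5: a=1 ⇒ p=1697, q=110
i=6: a=2 ⇒ p=4983, q=323
i=7: a=2 ⇒ p=11663, q=756
(x₁, y₁) = (11663, 756);  11663² − 238·756² = 1 ✓

11663 756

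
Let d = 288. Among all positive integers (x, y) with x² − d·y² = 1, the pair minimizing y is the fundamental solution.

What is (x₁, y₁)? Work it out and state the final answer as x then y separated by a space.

17 1

√288 → a₀=16, period (1,32); ℓ=2 even so k=1
a_0=16:  p_0=16·1+0=16,  q_0=16·0+1=1
a_1=1:  p_1=1·16+1=17,  q_1=1·1+0=1
→ (17, 1).  Check: 17²=289, 288·1²=288, difference 1.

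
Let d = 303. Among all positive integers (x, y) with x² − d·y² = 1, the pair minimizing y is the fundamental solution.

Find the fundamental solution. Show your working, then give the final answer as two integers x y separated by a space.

[17; 2,2,5,2,2,34] for √303; ℓ=6 ⇒ convergent index 5
a_0=17:  p_0=17·1+0=17,  q_0=17·0+1=1
…
a_2=2:  p_2=2·35+17=87,  q_2=2·2+1=5
…
a_4=2:  p_4=2·470+87=1027,  q_4=2·27+5=59
a_5=2:  p_5=2·1027+470=2524,  q_5=2·59+27=145
fundamental: x₁=2524, y₁=145  (since 6370576 − 303·21025 = 1)

2524 145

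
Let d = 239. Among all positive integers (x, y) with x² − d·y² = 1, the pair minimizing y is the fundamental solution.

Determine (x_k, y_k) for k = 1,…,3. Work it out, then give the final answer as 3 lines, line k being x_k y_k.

6195120 400729
76759023628799 4965128484960
951062724926484326640 61519133559490389671

[15; 2,5,1,2,4,15,4,2,1,5,2,30] for √239; ℓ=12 ⇒ convergent index 11
i=0: a=15 ⇒ p=15, q=1
i=1: a=2 ⇒ p=31, q=2
i=2: a=5 ⇒ p=170, q=11
…
i=6: a=15 ⇒ p=37907, q=2452
i=7: a=4 ⇒ p=154117, q=9969
i=8: a=2 ⇒ p=346141, q=22390
i=9: a=1 ⇒ p=500258, q=32359
i=10: a=5 ⇒ p=2847431, q=184185
i=11: a=2 ⇒ p=6195120, q=400729
→ (6195120, 400729).  Check: 6195120²=38379511814400, 239·400729²=38379511814399, difference 1.
(x_2, y_2) = (6195120·6195120 + 239·400729·400729, 6195120·400729 + 400729·6195120) = (76759023628799, 4965128484960)
(x_3, y_3) = (6195120·76759023628799 + 239·400729·4965128484960, 6195120·4965128484960 + 400729·76759023628799) = (951062724926484326640, 61519133559490389671)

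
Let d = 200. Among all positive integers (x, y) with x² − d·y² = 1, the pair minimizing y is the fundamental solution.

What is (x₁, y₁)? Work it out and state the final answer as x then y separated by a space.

99 7

√200 → a₀=14, period (7,28); ℓ=2 even so k=1
k=0  a_k=14  p_k/q_k = 14/1
k=1  a_k=7  p_k/q_k = 99/7
fundamental: x₁=99, y₁=7  (since 9801 − 200·49 = 1)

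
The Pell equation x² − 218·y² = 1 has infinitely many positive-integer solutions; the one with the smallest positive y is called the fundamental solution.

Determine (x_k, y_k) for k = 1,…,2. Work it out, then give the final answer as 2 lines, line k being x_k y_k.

126003 8534
31753512017 2150619204

[14; 1,3,3,1,28] for √218; ℓ=5 ⇒ convergent index 9
a_0=14:  p_0=14·1+0=14,  q_0=14·0+1=1
…
a_3=3:  p_3=3·59+15=192,  q_3=3·4+1=13
a_4=1:  p_4=1·192+59=251,  q_4=1·13+4=17
a_5=28:  p_5=28·251+192=7220,  q_5=28·17+13=489
…
a_7=3:  p_7=3·7471+7220=29633,  q_7=3·506+489=2007
a_8=3:  p_8=3·29633+7471=96370,  q_8=3·2007+506=6527
a_9=1:  p_9=1·96370+29633=126003,  q_9=1·6527+2007=8534
(x₁, y₁) = (126003, 8534);  126003² − 218·8534² = 1 ✓
(x_2, y_2) = (126003·126003 + 218·8534·8534, 126003·8534 + 8534·126003) = (31753512017, 2150619204)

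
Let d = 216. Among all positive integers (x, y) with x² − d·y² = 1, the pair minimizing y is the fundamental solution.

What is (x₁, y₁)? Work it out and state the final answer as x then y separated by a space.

√216 = [14; 1,2,3,2,1,28, …], period ℓ=6 (even) → k=5
k=0  a_k=14  p_k/q_k = 14/1
…
k=4  a_k=2  p_k/q_k = 338/23
k=5  a_k=1  p_k/q_k = 485/33
→ (485, 33).  Check: 485²=235225, 216·33²=235224, difference 1.

485 33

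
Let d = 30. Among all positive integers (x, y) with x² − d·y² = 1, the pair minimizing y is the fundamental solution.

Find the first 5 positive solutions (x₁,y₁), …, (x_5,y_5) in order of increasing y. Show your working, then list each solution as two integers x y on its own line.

11 2
241 44
5291 966
116161 21208
2550251 465610

[5; 2,10] for √30; ℓ=2 ⇒ convergent index 1
step 0: (5, 1)  from 5·(1,0) + (0,1)
step 1: (11, 2)  from 2·(5,1) + (1,0)
→ (11, 2).  Check: 11²=121, 30·2²=120, difference 1.
(11+2√30)^2 = 241 + 44√30
(11+2√30)^3 = 5291 + 966√30
(11+2√30)^4 = 116161 + 21208√30
(11+2√30)^5 = 2550251 + 465610√30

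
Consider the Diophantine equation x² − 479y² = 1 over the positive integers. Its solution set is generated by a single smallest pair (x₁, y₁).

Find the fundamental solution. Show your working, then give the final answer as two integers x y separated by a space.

2989440 136591

[21; 1,7,1,3,2,21,2,3,1,7,1,42] for √479; ℓ=12 ⇒ convergent index 11
k=0  a_k=21  p_k/q_k = 21/1
…
k=4  a_k=3  p_k/q_k = 766/35
…
k=8  a_k=3  p_k/q_k = 264712/12095
…
k=10  a_k=7  p_k/q_k = 2648849/121029
k=11  a_k=1  p_k/q_k = 2989440/136591
→ (2989440, 136591).  Check: 2989440²=8936751513600, 479·136591²=8936751513599, difference 1.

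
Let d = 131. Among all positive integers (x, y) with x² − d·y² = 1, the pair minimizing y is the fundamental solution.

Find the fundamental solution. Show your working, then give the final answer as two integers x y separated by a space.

d=131: √d = [11; 2,4,11,4,2,22] (ℓ=6, even), read p_5/q_5
step 0: (11, 1)  from 11·(1,0) + (0,1)
step 1: (23, 2)  from 2·(11,1) + (1,0)
…
step 3: (1156, 101)  from 11·(103,9) + (23,2)
step 4: (4727, 413)  from 4·(1156,101) + (103,9)
step 5: (10610, 927)  from 2·(4727,413) + (1156,101)
fundamental: x₁=10610, y₁=927  (since 112572100 − 131·859329 = 1)

10610 927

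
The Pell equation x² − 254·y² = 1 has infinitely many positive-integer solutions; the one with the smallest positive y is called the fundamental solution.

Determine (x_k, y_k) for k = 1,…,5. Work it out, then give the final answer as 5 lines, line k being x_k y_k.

√254 → a₀=15, period (1,14,1,30); ℓ=4 even so k=3
step 0: (15, 1)  from 15·(1,0) + (0,1)
…
step 2: (239, 15)  from 14·(16,1) + (15,1)
step 3: (255, 16)  from 1·(239,15) + (16,1)
(x₁, y₁) = (255, 16);  255² − 254·16² = 1 ✓
k=2:  x_2 = 255·255+254·16·16 = 130049,  y_2 = 255·16+16·255 = 8160
k=3:  x_3 = 255·130049+254·16·8160 = 66324735,  y_3 = 255·8160+16·130049 = 4161584
k=4:  x_4 = 255·66324735+254·16·4161584 = 33825484801,  y_4 = 255·4161584+16·66324735 = 2122399680
k=5:  x_5 = 255·33825484801+254·16·2122399680 = 17250930923775,  y_5 = 255·2122399680+16·33825484801 = 1082419675216

255 16
130049 8160
66324735 4161584
33825484801 2122399680
17250930923775 1082419675216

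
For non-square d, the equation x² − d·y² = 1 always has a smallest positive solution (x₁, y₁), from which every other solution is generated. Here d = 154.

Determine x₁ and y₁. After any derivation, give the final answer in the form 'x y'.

√154 = [12; 2,2,3,1,2,1,3,2,2,24, …], period ℓ=10 (even) → k=9
i=0: a=12 ⇒ p=12, q=1
…
i=3: a=3 ⇒ p=211, q=17
i=4: a=1 ⇒ p=273, q=22
i=5: a=2 ⇒ p=757, q=61
i=6: a=1 ⇒ p=1030, q=83
i=7: a=3 ⇒ p=3847, q=310
i=8: a=2 ⇒ p=8724, q=703
i=9: a=2 ⇒ p=21295, q=1716
fundamental: x₁=21295, y₁=1716  (since 453477025 − 154·2944656 = 1)

21295 1716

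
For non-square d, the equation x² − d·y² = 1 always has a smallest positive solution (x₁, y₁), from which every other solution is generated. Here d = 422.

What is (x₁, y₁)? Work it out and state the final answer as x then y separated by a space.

7022501 341850

d=422: √d = [20; 1,1,5,2,1,…,1,1,40] (ℓ=14, even), read p_13/q_13
k=0  a_k=20  p_k/q_k = 20/1
k=1  a_k=1  p_k/q_k = 21/1
k=2  a_k=1  p_k/q_k = 41/2
k=3  a_k=5  p_k/q_k = 226/11
k=4  a_k=2  p_k/q_k = 493/24
k=5  a_k=1  p_k/q_k = 719/35
…
k=8  a_k=3  p_k/q_k = 163807/7974
k=9  a_k=1  p_k/q_k = 217526/10589
k=10  a_k=2  p_k/q_k = 598859/29152
k=11  a_k=5  p_k/q_k = 3211821/156349
k=12  a_k=1  p_k/q_k = 3810680/185501
k=13  a_k=1  p_k/q_k = 7022501/341850
→ (7022501, 341850).  Check: 7022501²=49315520295001, 422·341850²=49315520295000, difference 1.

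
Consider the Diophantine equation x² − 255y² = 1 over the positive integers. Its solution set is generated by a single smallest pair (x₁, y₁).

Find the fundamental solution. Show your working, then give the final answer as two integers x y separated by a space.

√255 = [15; 1,30, …], period ℓ=2 (even) → k=1
step 0: (15, 1)  from 15·(1,0) + (0,1)
step 1: (16, 1)  from 1·(15,1) + (1,0)
→ (16, 1).  Check: 16²=256, 255·1²=255, difference 1.

16 1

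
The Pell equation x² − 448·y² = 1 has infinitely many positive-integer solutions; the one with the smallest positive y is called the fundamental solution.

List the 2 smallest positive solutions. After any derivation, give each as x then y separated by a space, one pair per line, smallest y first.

127 6
32257 1524

√448 = [21; 6,42, …], period ℓ=2 (even) → k=1
i=0: a=21 ⇒ p=21, q=1
i=1: a=6 ⇒ p=127, q=6
→ (127, 6).  Check: 127²=16129, 448·6²=16128, difference 1.
(127+6√448)^2 = 32257 + 1524√448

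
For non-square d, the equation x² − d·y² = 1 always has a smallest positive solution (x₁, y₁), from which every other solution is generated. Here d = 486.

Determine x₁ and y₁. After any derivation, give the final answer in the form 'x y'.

√486 → a₀=22, period (22,44); ℓ=2 even so k=1
step 0: (22, 1)  from 22·(1,0) + (0,1)
step 1: (485, 22)  from 22·(22,1) + (1,0)
(x₁, y₁) = (485, 22);  485² − 486·22² = 1 ✓

485 22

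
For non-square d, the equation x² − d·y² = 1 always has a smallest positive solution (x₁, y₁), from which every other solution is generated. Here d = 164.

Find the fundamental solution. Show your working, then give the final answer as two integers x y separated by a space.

√164 → a₀=12, period (1,4,6,4,1,24); ℓ=6 even so k=5
k=0  a_k=12  p_k/q_k = 12/1
…
k=2  a_k=4  p_k/q_k = 64/5
k=3  a_k=6  p_k/q_k = 397/31
k=4  a_k=4  p_k/q_k = 1652/129
k=5  a_k=1  p_k/q_k = 2049/160
→ (2049, 160).  Check: 2049²=4198401, 164·160²=4198400, difference 1.

2049 160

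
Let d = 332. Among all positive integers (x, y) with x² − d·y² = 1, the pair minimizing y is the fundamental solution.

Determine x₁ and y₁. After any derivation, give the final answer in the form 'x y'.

13447 738

√332 → a₀=18, period (4,1,1,8,1,1,4,36); ℓ=8 even so k=7
i=0: a=18 ⇒ p=18, q=1
i=1: a=4 ⇒ p=73, q=4
…
i=3: a=1 ⇒ p=164, q=9
i=4: a=8 ⇒ p=1403, q=77
…
i=6: a=1 ⇒ p=2970, q=163
i=7: a=4 ⇒ p=13447, q=738
fundamental: x₁=13447, y₁=738  (since 180821809 − 332·544644 = 1)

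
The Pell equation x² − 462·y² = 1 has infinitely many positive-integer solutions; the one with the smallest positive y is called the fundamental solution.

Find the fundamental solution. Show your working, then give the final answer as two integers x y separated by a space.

d=462: √d = [21; 2,42] (ℓ=2, even), read p_1/q_1
a_0=21:  p_0=21·1+0=21,  q_0=21·0+1=1
a_1=2:  p_1=2·21+1=43,  q_1=2·1+0=2
→ (43, 2).  Check: 43²=1849, 462·2²=1848, difference 1.

43 2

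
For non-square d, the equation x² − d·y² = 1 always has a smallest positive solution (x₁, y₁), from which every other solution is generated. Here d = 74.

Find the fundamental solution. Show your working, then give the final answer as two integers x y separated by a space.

√74 = [8; 1,1,1,1,16, …], period ℓ=5 (odd) → k=9
a_0=8:  p_0=8·1+0=8,  q_0=8·0+1=1
…
a_6=1:  p_6=1·714+43=757,  q_6=1·83+5=88
…
a_8=1:  p_8=1·1471+757=2228,  q_8=1·171+88=259
a_9=1:  p_9=1·2228+1471=3699,  q_9=1·259+171=430
→ (3699, 430).  Check: 3699²=13682601, 74·430²=13682600, difference 1.

3699 430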